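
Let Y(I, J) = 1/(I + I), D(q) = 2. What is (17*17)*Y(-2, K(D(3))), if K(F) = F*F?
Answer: -289/4 ≈ -72.250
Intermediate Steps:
K(F) = F²
Y(I, J) = 1/(2*I)
(17*17)*Y(-2, K(D(3))) = (17*17)*((½)/(-2)) = 289*((½)*(-½)) = 289*(-¼) = -289/4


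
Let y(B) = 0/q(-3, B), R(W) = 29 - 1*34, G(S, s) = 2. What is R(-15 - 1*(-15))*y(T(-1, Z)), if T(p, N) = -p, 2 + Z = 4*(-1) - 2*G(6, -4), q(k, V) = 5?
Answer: 0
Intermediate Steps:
R(W) = -5 (R(W) = 29 - 34 = -5)
Z = -10 (Z = -2 + (4*(-1) - 2*2) = -2 + (-4 - 4) = -2 - 8 = -10)
y(B) = 0 (y(B) = 0/5 = 0*(1/5) = 0)
R(-15 - 1*(-15))*y(T(-1, Z)) = -5*0 = 0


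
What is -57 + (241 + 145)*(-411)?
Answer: -158703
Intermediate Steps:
-57 + (241 + 145)*(-411) = -57 + 386*(-411) = -57 - 158646 = -158703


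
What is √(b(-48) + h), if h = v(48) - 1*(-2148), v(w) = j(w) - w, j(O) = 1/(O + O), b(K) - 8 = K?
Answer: √1186566/24 ≈ 45.387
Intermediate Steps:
b(K) = 8 + K
j(O) = 1/(2*O)
v(w) = 1/(2*w) - w
h = 201601/96 (h = ((½)/48 - 1*48) - 1*(-2148) = ((½)*(1/48) - 48) + 2148 = (1/96 - 48) + 2148 = -4607/96 + 2148 = 201601/96 ≈ 2100.0)
√(b(-48) + h) = √((8 - 48) + 201601/96) = √(-40 + 201601/96) = √(197761/96) = √1186566/24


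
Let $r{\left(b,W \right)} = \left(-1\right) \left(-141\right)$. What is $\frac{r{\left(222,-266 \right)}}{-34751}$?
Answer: $- \frac{141}{34751} \approx -0.0040574$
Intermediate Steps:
$r{\left(b,W \right)} = 141$
$\frac{r{\left(222,-266 \right)}}{-34751} = \frac{141}{-34751} = 141 \left(- \frac{1}{34751}\right) = - \frac{141}{34751}$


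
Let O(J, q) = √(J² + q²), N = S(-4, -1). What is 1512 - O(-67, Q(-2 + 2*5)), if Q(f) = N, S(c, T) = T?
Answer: 1512 - √4490 ≈ 1445.0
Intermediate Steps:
N = -1
Q(f) = -1
1512 - O(-67, Q(-2 + 2*5)) = 1512 - √((-67)² + (-1)²) = 1512 - √(4489 + 1) = 1512 - √4490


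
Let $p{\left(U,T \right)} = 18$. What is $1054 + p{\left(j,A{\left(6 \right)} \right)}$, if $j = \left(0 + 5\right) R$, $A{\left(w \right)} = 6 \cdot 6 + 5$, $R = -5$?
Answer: $1072$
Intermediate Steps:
$A{\left(w \right)} = 41$ ($A{\left(w \right)} = 36 + 5 = 41$)
$j = -25$ ($j = \left(0 + 5\right) \left(-5\right) = 5 \left(-5\right) = -25$)
$1054 + p{\left(j,A{\left(6 \right)} \right)} = 1054 + 18 = 1072$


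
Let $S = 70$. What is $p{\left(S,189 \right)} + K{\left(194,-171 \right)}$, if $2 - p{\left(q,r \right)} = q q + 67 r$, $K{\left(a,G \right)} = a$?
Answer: $-17367$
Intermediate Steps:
$p{\left(q,r \right)} = 2 - q^{2} - 67 r$ ($p{\left(q,r \right)} = 2 - \left(q q + 67 r\right) = 2 - \left(q^{2} + 67 r\right) = 2 - q^{2} - 67 r$)
$p{\left(S,189 \right)} + K{\left(194,-171 \right)} = \left(2 - 70^{2} - 12663\right) + 194 = \left(2 - 4900 - 12663\right) + 194 = -17561 + 194 = -17367$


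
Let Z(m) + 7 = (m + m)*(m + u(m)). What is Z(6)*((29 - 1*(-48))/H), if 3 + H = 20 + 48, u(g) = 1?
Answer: 5929/65 ≈ 91.215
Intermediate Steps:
H = 65 (H = -3 + (20 + 48) = -3 + 68 = 65)
Z(m) = -7 + 2*m*(1 + m) (Z(m) = -7 + (m + m)*(m + 1) = -7 + (2*m)*(1 + m) = -7 + 2*m*(1 + m))
Z(6)*((29 - 1*(-48))/H) = (-7 + 2*6 + 2*6**2)*((29 - 1*(-48))/65) = (-7 + 12 + 2*36)*((29 + 48)*(1/65)) = (-7 + 12 + 72)*(77*(1/65)) = 77*(77/65) = 5929/65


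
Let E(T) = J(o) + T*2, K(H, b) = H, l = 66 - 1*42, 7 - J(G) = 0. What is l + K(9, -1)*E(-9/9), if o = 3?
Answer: 69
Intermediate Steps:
J(G) = 7 (J(G) = 7 - 1*0 = 7 + 0 = 7)
l = 24 (l = 66 - 42 = 24)
E(T) = 7 + 2*T (E(T) = 7 + T*2 = 7 + 2*T)
l + K(9, -1)*E(-9/9) = 24 + 9*(7 + 2*(-9/9)) = 24 + 9*(7 + 2*(-9*⅑)) = 24 + 9*(7 + 2*(-1)) = 24 + 9*(7 - 2) = 24 + 9*5 = 24 + 45 = 69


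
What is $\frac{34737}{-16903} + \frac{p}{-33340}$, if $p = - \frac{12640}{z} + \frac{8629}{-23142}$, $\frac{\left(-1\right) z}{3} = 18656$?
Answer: $- \frac{15625229907109549}{7603242302991720} \approx -2.0551$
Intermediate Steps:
$z = -55968$ ($z = \left(-3\right) 18656 = -55968$)
$p = - \frac{1983677}{13491786}$ ($p = - \frac{12640}{-55968} + \frac{8629}{-23142} = \left(-12640\right) \left(- \frac{1}{55968}\right) + 8629 \left(- \frac{1}{23142}\right) = \frac{395}{1749} - \frac{8629}{23142} = - \frac{1983677}{13491786} \approx -0.14703$)
$\frac{34737}{-16903} + \frac{p}{-33340} = \frac{34737}{-16903} - \frac{1983677}{13491786 \left(-33340\right)} = 34737 \left(- \frac{1}{16903}\right) - - \frac{1983677}{449816145240} = - \frac{34737}{16903} + \frac{1983677}{449816145240} = - \frac{15625229907109549}{7603242302991720}$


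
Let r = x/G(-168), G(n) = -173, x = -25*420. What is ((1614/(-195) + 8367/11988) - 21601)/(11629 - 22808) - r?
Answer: -29517169401581/502328588580 ≈ -58.761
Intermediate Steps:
x = -10500
r = 10500/173 (r = -10500/(-173) = -10500*(-1/173) = 10500/173 ≈ 60.694)
((1614/(-195) + 8367/11988) - 21601)/(11629 - 22808) - r = ((1614/(-195) + 8367/11988) - 21601)/(11629 - 22808) - 1*10500/173 = ((1614*(-1/195) + 8367*(1/11988)) - 21601)/(-11179) - 10500/173 = ((-538/65 + 2789/3996) - 21601)*(-1/11179) - 10500/173 = (-1968563/259740 - 21601)*(-1/11179) - 10500/173 = -5612612303/259740*(-1/11179) - 10500/173 = 5612612303/2903633460 - 10500/173 = -29517169401581/502328588580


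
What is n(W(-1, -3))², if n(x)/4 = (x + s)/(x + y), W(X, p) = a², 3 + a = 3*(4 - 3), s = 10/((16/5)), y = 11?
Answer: 625/484 ≈ 1.2913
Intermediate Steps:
s = 25/8 (s = 10/((16*(⅕))) = 10/(16/5) = 10*(5/16) = 25/8 ≈ 3.1250)
a = 0 (a = -3 + 3*(4 - 3) = -3 + 3*1 = -3 + 3 = 0)
W(X, p) = 0 (W(X, p) = 0² = 0)
n(x) = 4*(25/8 + x)/(11 + x) (n(x) = 4*((x + 25/8)/(x + 11)) = 4*((25/8 + x)/(11 + x)) = 4*(25/8 + x)/(11 + x))
n(W(-1, -3))² = ((25 + 8*0)/(2*(11 + 0)))² = ((½)*(25 + 0)/11)² = ((½)*(1/11)*25)² = (25/22)² = 625/484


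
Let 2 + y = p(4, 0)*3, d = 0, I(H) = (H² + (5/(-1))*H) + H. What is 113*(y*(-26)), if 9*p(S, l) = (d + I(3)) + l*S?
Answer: 8814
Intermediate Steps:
I(H) = H² - 4*H (I(H) = (H² + (5*(-1))*H) + H = (H² - 5*H) + H = H² - 4*H)
p(S, l) = -⅓ + S*l/9 (p(S, l) = ((0 + 3*(-4 + 3)) + l*S)/9 = ((0 + 3*(-1)) + S*l)/9 = ((0 - 3) + S*l)/9 = (-3 + S*l)/9 = -⅓ + S*l/9)
y = -3 (y = -2 + (-⅓ + (⅑)*4*0)*3 = -2 + (-⅓ + 0)*3 = -2 - ⅓*3 = -2 - 1 = -3)
113*(y*(-26)) = 113*(-3*(-26)) = 113*78 = 8814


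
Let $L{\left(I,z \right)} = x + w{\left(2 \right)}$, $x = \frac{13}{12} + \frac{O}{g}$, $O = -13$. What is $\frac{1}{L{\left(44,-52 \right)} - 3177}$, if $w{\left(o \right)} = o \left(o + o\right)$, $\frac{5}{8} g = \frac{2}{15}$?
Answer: $- \frac{48}{154985} \approx -0.00030971$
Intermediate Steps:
$g = \frac{16}{75}$ ($g = \frac{8 \cdot \frac{2}{15}}{5} = \frac{8 \cdot 2 \cdot \frac{1}{15}}{5} = \frac{8}{5} \cdot \frac{2}{15} = \frac{16}{75} \approx 0.21333$)
$w{\left(o \right)} = 2 o^{2}$ ($w{\left(o \right)} = o 2 o = 2 o^{2}$)
$x = - \frac{2873}{48}$ ($x = \frac{13}{12} - \frac{13}{\frac{16}{75}} = 13 \cdot \frac{1}{12} - \frac{975}{16} = \frac{13}{12} - \frac{975}{16} = - \frac{2873}{48} \approx -59.854$)
$L{\left(I,z \right)} = - \frac{2489}{48}$ ($L{\left(I,z \right)} = - \frac{2873}{48} + 2 \cdot 2^{2} = - \frac{2873}{48} + 2 \cdot 4 = - \frac{2873}{48} + 8 = - \frac{2489}{48}$)
$\frac{1}{L{\left(44,-52 \right)} - 3177} = \frac{1}{- \frac{2489}{48} - 3177} = \frac{1}{- \frac{154985}{48}} = - \frac{48}{154985}$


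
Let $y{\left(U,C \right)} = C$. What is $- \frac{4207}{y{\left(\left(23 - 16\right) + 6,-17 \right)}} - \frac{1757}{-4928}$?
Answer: $\frac{2965995}{11968} \approx 247.83$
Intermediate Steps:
$- \frac{4207}{y{\left(\left(23 - 16\right) + 6,-17 \right)}} - \frac{1757}{-4928} = - \frac{4207}{-17} - \frac{1757}{-4928} = \left(-4207\right) \left(- \frac{1}{17}\right) - - \frac{251}{704} = \frac{4207}{17} + \frac{251}{704} = \frac{2965995}{11968}$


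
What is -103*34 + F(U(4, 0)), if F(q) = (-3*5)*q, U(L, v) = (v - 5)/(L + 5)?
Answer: -10481/3 ≈ -3493.7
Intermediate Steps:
U(L, v) = (-5 + v)/(5 + L)
F(q) = -15*q
-103*34 + F(U(4, 0)) = -103*34 - 15*(-5 + 0)/(5 + 4) = -3502 - 15*(-5)/9 = -3502 - 5*(-5)/3 = -3502 - 15*(-5/9) = -3502 + 25/3 = -10481/3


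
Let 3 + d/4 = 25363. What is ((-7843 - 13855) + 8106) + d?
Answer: 87848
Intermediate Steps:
d = 101440 (d = -12 + 4*25363 = -12 + 101452 = 101440)
((-7843 - 13855) + 8106) + d = ((-7843 - 13855) + 8106) + 101440 = (-21698 + 8106) + 101440 = -13592 + 101440 = 87848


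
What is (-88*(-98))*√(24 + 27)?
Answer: 8624*√51 ≈ 61588.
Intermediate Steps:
(-88*(-98))*√(24 + 27) = 8624*√51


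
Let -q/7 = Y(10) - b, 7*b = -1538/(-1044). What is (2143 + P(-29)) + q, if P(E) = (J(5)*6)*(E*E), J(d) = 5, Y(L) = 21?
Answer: 14212741/522 ≈ 27227.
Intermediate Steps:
b = 769/3654 (b = (-1538/(-1044))/7 = (-1538*(-1/1044))/7 = (⅐)*(769/522) = 769/3654 ≈ 0.21045)
P(E) = 30*E² (P(E) = (5*6)*(E*E) = 30*E²)
q = -75965/522 (q = -7*(21 - 1*769/3654) = -7*(21 - 769/3654) = -7*75965/3654 = -75965/522 ≈ -145.53)
(2143 + P(-29)) + q = (2143 + 30*(-29)²) - 75965/522 = (2143 + 30*841) - 75965/522 = (2143 + 25230) - 75965/522 = 27373 - 75965/522 = 14212741/522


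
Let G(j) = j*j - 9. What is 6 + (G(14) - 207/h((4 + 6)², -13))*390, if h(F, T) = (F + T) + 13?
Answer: 721287/10 ≈ 72129.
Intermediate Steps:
h(F, T) = 13 + F + T
G(j) = -9 + j² (G(j) = j² - 9 = -9 + j²)
6 + (G(14) - 207/h((4 + 6)², -13))*390 = 6 + ((-9 + 14²) - 207/(13 + (4 + 6)² - 13))*390 = 6 + ((-9 + 196) - 207/(13 + 10² - 13))*390 = 6 + (187 - 207/(13 + 100 - 13))*390 = 6 + (187 - 207/100)*390 = 6 + (18493/100)*390 = 6 + 721227/10 = 721287/10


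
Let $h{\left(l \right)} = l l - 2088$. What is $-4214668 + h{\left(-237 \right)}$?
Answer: $-4160587$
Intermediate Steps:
$h{\left(l \right)} = -2088 + l^{2}$ ($h{\left(l \right)} = l^{2} - 2088 = -2088 + l^{2}$)
$-4214668 + h{\left(-237 \right)} = -4214668 - \left(2088 - \left(-237\right)^{2}\right) = -4214668 + \left(-2088 + 56169\right) = -4214668 + 54081 = -4160587$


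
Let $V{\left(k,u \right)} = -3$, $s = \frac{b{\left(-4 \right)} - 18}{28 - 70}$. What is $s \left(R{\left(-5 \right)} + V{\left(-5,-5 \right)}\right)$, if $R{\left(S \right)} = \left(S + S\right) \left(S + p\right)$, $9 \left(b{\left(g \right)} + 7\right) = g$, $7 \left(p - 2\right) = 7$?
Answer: $\frac{3893}{378} \approx 10.299$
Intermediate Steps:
$p = 3$ ($p = 2 + \frac{1}{7} \cdot 7 = 2 + 1 = 3$)
$b{\left(g \right)} = -7 + \frac{g}{9}$
$s = \frac{229}{378}$ ($s = \frac{\left(-7 + \frac{1}{9} \left(-4\right)\right) - 18}{28 - 70} = \frac{\left(-7 - \frac{4}{9}\right) - 18}{-42} = \left(- \frac{67}{9} - 18\right) \left(- \frac{1}{42}\right) = \left(- \frac{229}{9}\right) \left(- \frac{1}{42}\right) = \frac{229}{378} \approx 0.60582$)
$R{\left(S \right)} = 2 S \left(3 + S\right)$ ($R{\left(S \right)} = \left(S + S\right) \left(S + 3\right) = 2 S \left(3 + S\right)$)
$s \left(R{\left(-5 \right)} + V{\left(-5,-5 \right)}\right) = \frac{229 \left(2 \left(-5\right) \left(3 - 5\right) - 3\right)}{378} = \frac{229 \left(2 \left(-5\right) \left(-2\right) - 3\right)}{378} = \frac{229 \left(20 - 3\right)}{378} = \frac{229}{378} \cdot 17 = \frac{3893}{378}$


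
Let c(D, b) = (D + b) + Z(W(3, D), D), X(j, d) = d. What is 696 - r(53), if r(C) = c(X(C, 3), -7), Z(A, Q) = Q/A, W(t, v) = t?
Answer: 699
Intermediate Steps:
c(D, b) = b + 4*D/3 (c(D, b) = (D + b) + D/3 = b + 4*D/3)
r(C) = -3 (r(C) = -7 + (4/3)*3 = -7 + 4 = -3)
696 - r(53) = 696 - 1*(-3) = 696 + 3 = 699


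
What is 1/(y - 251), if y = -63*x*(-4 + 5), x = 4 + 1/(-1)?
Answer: -1/440 ≈ -0.0022727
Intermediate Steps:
x = 3 (x = 4 - 1 = 3)
y = -189 (y = -189*(-4 + 5) = -189 ≈ -189.00)
1/(y - 251) = 1/(-189 - 251) = 1/(-440) = -1/440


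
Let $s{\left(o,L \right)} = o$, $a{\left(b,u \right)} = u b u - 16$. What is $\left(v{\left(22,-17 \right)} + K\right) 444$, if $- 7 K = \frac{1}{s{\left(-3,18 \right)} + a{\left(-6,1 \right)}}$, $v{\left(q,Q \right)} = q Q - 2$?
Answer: $- \frac{29214756}{175} \approx -1.6694 \cdot 10^{5}$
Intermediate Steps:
$v{\left(q,Q \right)} = -2 + Q q$ ($v{\left(q,Q \right)} = Q q - 2 = -2 + Q q$)
$a{\left(b,u \right)} = -16 + b u^{2}$ ($a{\left(b,u \right)} = b u u - 16 = b u^{2} - 16 = -16 + b u^{2}$)
$K = \frac{1}{175}$ ($K = - \frac{1}{7 \left(-3 - \left(16 + 6 \cdot 1^{2}\right)\right)} = - \frac{1}{7 \left(-3 - 22\right)} = - \frac{1}{7 \left(-25\right)} = \left(- \frac{1}{7}\right) \left(- \frac{1}{25}\right) = \frac{1}{175} \approx 0.0057143$)
$\left(v{\left(22,-17 \right)} + K\right) 444 = \left(\left(-2 - 374\right) + \frac{1}{175}\right) 444 = \left(-376 + \frac{1}{175}\right) 444 = \left(- \frac{65799}{175}\right) 444 = - \frac{29214756}{175}$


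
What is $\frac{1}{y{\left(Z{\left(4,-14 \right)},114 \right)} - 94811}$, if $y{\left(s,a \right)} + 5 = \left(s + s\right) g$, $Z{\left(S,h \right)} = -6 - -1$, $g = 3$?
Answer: $- \frac{1}{94846} \approx -1.0543 \cdot 10^{-5}$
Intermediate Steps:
$Z{\left(S,h \right)} = -5$ ($Z{\left(S,h \right)} = -6 + 1 = -5$)
$y{\left(s,a \right)} = -5 + 6 s$ ($y{\left(s,a \right)} = -5 + \left(s + s\right) 3 = -5 + 2 s 3 = -5 + 6 s$)
$\frac{1}{y{\left(Z{\left(4,-14 \right)},114 \right)} - 94811} = \frac{1}{\left(-5 + 6 \left(-5\right)\right) - 94811} = \frac{1}{\left(-5 - 30\right) - 94811} = \frac{1}{-35 - 94811} = \frac{1}{-94846} = - \frac{1}{94846}$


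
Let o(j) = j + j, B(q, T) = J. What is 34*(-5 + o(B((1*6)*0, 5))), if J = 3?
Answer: 34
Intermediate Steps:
B(q, T) = 3
o(j) = 2*j
34*(-5 + o(B((1*6)*0, 5))) = 34*(-5 + 2*3) = 34*(-5 + 6) = 34*1 = 34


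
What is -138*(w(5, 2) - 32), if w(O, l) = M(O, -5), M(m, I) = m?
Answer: 3726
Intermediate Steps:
w(O, l) = O
-138*(w(5, 2) - 32) = -138*(5 - 32) = -138*(-27) = 3726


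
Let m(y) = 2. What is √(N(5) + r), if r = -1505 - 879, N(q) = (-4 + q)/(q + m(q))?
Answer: I*√116809/7 ≈ 48.825*I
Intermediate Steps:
N(q) = (-4 + q)/(2 + q) (N(q) = (-4 + q)/(q + 2) = (-4 + q)/(2 + q))
r = -2384
√(N(5) + r) = √((-4 + 5)/(2 + 5) - 2384) = √(1/7 - 2384) = √((⅐)*1 - 2384) = √(⅐ - 2384) = √(-16687/7) = I*√116809/7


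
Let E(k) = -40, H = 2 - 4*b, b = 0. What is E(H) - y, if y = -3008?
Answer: 2968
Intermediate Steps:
H = 2 (H = 2 - 4*0 = 2 + 0 = 2)
E(H) - y = -40 - 1*(-3008) = -40 + 3008 = 2968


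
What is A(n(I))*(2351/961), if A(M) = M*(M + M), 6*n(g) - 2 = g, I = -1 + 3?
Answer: 18808/8649 ≈ 2.1746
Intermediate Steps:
I = 2
n(g) = ⅓ + g/6
A(M) = 2*M² (A(M) = M*(2*M) = 2*M²)
A(n(I))*(2351/961) = (2*(⅓ + (⅙)*2)²)*(2351/961) = (2*(⅓ + ⅓)²)*(2351*(1/961)) = (2*(⅔)²)*(2351/961) = (2*(4/9))*(2351/961) = (8/9)*(2351/961) = 18808/8649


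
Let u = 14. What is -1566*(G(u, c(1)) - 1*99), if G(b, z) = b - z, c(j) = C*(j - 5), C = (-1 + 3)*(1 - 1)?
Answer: 133110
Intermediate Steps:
C = 0 (C = 2*0 = 0)
c(j) = 0 (c(j) = 0*(j - 5) = 0*(-5 + j) = 0)
-1566*(G(u, c(1)) - 1*99) = -1566*((14 - 1*0) - 1*99) = -1566*((14 + 0) - 99) = -1566*(14 - 99) = -1566*(-85) = 133110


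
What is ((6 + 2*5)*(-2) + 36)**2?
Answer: 16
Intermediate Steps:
((6 + 2*5)*(-2) + 36)**2 = ((6 + 10)*(-2) + 36)**2 = (16*(-2) + 36)**2 = (-32 + 36)**2 = 4**2 = 16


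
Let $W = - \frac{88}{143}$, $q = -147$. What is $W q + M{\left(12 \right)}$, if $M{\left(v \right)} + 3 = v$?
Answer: $\frac{1293}{13} \approx 99.462$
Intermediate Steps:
$M{\left(v \right)} = -3 + v$
$W = - \frac{8}{13}$ ($W = \left(-88\right) \frac{1}{143} = - \frac{8}{13} \approx -0.61539$)
$W q + M{\left(12 \right)} = \left(- \frac{8}{13}\right) \left(-147\right) + \left(-3 + 12\right) = \frac{1176}{13} + 9 = \frac{1293}{13}$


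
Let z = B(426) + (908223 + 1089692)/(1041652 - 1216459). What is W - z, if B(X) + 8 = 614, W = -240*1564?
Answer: -65719490647/174807 ≈ -3.7595e+5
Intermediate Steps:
W = -375360
B(X) = 606 (B(X) = -8 + 614 = 606)
z = 103935127/174807 (z = 606 + (908223 + 1089692)/(1041652 - 1216459) = 606 + 1997915/(-174807) = 606 + 1997915*(-1/174807) = 606 - 1997915/174807 = 103935127/174807 ≈ 594.57)
W - z = -375360 - 1*103935127/174807 = -375360 - 103935127/174807 = -65719490647/174807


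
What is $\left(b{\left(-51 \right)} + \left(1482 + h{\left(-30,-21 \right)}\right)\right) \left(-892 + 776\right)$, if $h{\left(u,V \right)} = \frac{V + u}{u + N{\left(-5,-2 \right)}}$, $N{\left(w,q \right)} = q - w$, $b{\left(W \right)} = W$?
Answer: $- \frac{1495936}{9} \approx -1.6622 \cdot 10^{5}$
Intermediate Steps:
$h{\left(u,V \right)} = \frac{V + u}{3 + u}$ ($h{\left(u,V \right)} = \frac{V + u}{u - -3} = \frac{V + u}{u + \left(-2 + 5\right)} = \frac{V + u}{u + 3} = \frac{V + u}{3 + u}$)
$\left(b{\left(-51 \right)} + \left(1482 + h{\left(-30,-21 \right)}\right)\right) \left(-892 + 776\right) = \left(-51 + \left(1482 + \frac{-21 - 30}{3 - 30}\right)\right) \left(-892 + 776\right) = \left(-51 + \left(1482 + \frac{1}{-27} \left(-51\right)\right)\right) \left(-116\right) = \left(-51 + \left(1482 - - \frac{17}{9}\right)\right) \left(-116\right) = \left(-51 + \left(1482 + \frac{17}{9}\right)\right) \left(-116\right) = \left(-51 + \frac{13355}{9}\right) \left(-116\right) = \frac{12896}{9} \left(-116\right) = - \frac{1495936}{9}$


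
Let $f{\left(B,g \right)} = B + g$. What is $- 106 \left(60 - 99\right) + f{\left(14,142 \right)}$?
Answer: $4290$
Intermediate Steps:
$- 106 \left(60 - 99\right) + f{\left(14,142 \right)} = - 106 \left(60 - 99\right) + \left(14 + 142\right) = \left(-106\right) \left(-39\right) + 156 = 4134 + 156 = 4290$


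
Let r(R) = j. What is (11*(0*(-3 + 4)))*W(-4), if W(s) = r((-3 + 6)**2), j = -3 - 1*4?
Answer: 0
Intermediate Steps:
j = -7 (j = -3 - 4 = -7)
r(R) = -7
W(s) = -7
(11*(0*(-3 + 4)))*W(-4) = (11*(0*(-3 + 4)))*(-7) = (11*(0*1))*(-7) = (11*0)*(-7) = 0*(-7) = 0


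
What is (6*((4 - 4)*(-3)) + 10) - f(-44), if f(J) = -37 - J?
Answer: 3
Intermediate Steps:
(6*((4 - 4)*(-3)) + 10) - f(-44) = (6*((4 - 4)*(-3)) + 10) - (-37 - 1*(-44)) = (6*(0*(-3)) + 10) - (-37 + 44) = (6*0 + 10) - 1*7 = (0 + 10) - 7 = 10 - 7 = 3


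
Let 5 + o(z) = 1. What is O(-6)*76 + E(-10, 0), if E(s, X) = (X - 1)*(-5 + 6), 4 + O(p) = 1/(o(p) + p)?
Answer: -1563/5 ≈ -312.60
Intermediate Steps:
o(z) = -4 (o(z) = -5 + 1 = -4)
O(p) = -4 + 1/(-4 + p)
E(s, X) = -1 + X (E(s, X) = (-1 + X)*1 = -1 + X)
O(-6)*76 + E(-10, 0) = ((17 - 4*(-6))/(-4 - 6))*76 + (-1 + 0) = ((17 + 24)/(-10))*76 - 1 = -1/10*41*76 - 1 = -41/10*76 - 1 = -1558/5 - 1 = -1563/5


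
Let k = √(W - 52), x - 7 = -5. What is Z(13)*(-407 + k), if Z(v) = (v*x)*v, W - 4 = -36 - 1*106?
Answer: -137566 + 338*I*√190 ≈ -1.3757e+5 + 4659.0*I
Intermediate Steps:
x = 2 (x = 7 - 5 = 2)
W = -138 (W = 4 + (-36 - 1*106) = 4 + (-36 - 106) = 4 - 142 = -138)
Z(v) = 2*v² (Z(v) = (v*2)*v = (2*v)*v = 2*v²)
k = I*√190 (k = √(-138 - 52) = √(-190) = I*√190 ≈ 13.784*I)
Z(13)*(-407 + k) = (2*13²)*(-407 + I*√190) = (2*169)*(-407 + I*√190) = 338*(-407 + I*√190) = -137566 + 338*I*√190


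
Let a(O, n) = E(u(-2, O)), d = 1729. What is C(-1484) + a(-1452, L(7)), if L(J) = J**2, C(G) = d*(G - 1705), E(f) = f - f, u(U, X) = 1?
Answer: -5513781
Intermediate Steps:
E(f) = 0
C(G) = -2947945 + 1729*G (C(G) = 1729*(G - 1705) = 1729*(-1705 + G) = -2947945 + 1729*G)
a(O, n) = 0
C(-1484) + a(-1452, L(7)) = (-2947945 + 1729*(-1484)) + 0 = (-2947945 - 2565836) + 0 = -5513781 + 0 = -5513781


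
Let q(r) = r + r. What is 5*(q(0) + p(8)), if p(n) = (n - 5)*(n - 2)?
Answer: 90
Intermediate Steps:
p(n) = (-5 + n)*(-2 + n)
q(r) = 2*r
5*(q(0) + p(8)) = 5*(2*0 + (10 + 8² - 7*8)) = 5*(0 + (10 + 64 - 56)) = 5*(0 + 18) = 5*18 = 90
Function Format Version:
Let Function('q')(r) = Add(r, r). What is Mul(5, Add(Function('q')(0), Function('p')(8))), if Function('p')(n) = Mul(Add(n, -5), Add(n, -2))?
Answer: 90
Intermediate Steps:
Function('p')(n) = Mul(Add(-5, n), Add(-2, n))
Function('q')(r) = Mul(2, r)
Mul(5, Add(Function('q')(0), Function('p')(8))) = Mul(5, Add(Mul(2, 0), Add(10, Pow(8, 2), Mul(-7, 8)))) = Mul(5, Add(0, Add(10, 64, -56))) = Mul(5, Add(0, 18)) = Mul(5, 18) = 90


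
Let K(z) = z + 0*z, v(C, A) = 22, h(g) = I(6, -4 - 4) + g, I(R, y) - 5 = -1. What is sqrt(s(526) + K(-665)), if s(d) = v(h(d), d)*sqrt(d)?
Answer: sqrt(-665 + 22*sqrt(526)) ≈ 12.666*I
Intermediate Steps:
I(R, y) = 4 (I(R, y) = 5 - 1 = 4)
h(g) = 4 + g
s(d) = 22*sqrt(d)
K(z) = z (K(z) = z + 0 = z)
sqrt(s(526) + K(-665)) = sqrt(22*sqrt(526) - 665) = sqrt(-665 + 22*sqrt(526))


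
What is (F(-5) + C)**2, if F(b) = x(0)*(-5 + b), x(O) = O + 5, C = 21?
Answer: 841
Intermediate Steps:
x(O) = 5 + O
F(b) = -25 + 5*b (F(b) = (5 + 0)*(-5 + b) = 5*(-5 + b) = -25 + 5*b)
(F(-5) + C)**2 = ((-25 + 5*(-5)) + 21)**2 = ((-25 - 25) + 21)**2 = (-50 + 21)**2 = (-29)**2 = 841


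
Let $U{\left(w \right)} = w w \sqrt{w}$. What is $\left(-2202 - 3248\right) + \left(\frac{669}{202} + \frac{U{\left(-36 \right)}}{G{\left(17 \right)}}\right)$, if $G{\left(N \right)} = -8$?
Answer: $- \frac{1100231}{202} - 972 i \approx -5446.7 - 972.0 i$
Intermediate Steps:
$U{\left(w \right)} = w^{\frac{5}{2}}$ ($U{\left(w \right)} = w^{2} \sqrt{w} = w^{\frac{5}{2}}$)
$\left(-2202 - 3248\right) + \left(\frac{669}{202} + \frac{U{\left(-36 \right)}}{G{\left(17 \right)}}\right) = \left(-2202 - 3248\right) + \left(\frac{669}{202} + \frac{\left(-36\right)^{\frac{5}{2}}}{-8}\right) = -5450 + \left(669 \cdot \frac{1}{202} + 7776 i \left(- \frac{1}{8}\right)\right) = -5450 + \left(\frac{669}{202} - 972 i\right) = - \frac{1100231}{202} - 972 i$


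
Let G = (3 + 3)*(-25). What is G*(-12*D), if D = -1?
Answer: -1800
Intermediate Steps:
G = -150 (G = 6*(-25) = -150)
G*(-12*D) = -(-1800)*(-1) = -150*12 = -1800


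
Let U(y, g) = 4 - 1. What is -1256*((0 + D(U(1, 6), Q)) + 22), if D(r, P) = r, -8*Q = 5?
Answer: -31400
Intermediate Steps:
U(y, g) = 3
Q = -5/8 (Q = -⅛*5 = -5/8 ≈ -0.62500)
-1256*((0 + D(U(1, 6), Q)) + 22) = -1256*((0 + 3) + 22) = -1256*(3 + 22) = -1256*25 = -31400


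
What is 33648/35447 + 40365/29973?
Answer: 813116553/354150977 ≈ 2.2960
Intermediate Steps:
33648/35447 + 40365/29973 = 33648*(1/35447) + 40365*(1/29973) = 33648/35447 + 13455/9991 = 813116553/354150977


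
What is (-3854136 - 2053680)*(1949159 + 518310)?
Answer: -14577352837704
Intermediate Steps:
(-3854136 - 2053680)*(1949159 + 518310) = -5907816*2467469 = -14577352837704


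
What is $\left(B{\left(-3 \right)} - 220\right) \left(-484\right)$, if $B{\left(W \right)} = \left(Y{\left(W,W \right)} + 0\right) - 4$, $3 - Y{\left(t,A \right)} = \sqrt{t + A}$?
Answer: $106964 + 484 i \sqrt{6} \approx 1.0696 \cdot 10^{5} + 1185.6 i$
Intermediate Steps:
$Y{\left(t,A \right)} = 3 - \sqrt{A + t}$ ($Y{\left(t,A \right)} = 3 - \sqrt{t + A} = 3 - \sqrt{A + t}$)
$B{\left(W \right)} = -1 - \sqrt{2} \sqrt{W}$ ($B{\left(W \right)} = \left(\left(3 - \sqrt{W + W}\right) + 0\right) - 4 = \left(\left(3 - \sqrt{2 W}\right) + 0\right) - 4 = \left(\left(3 - \sqrt{2} \sqrt{W}\right) + 0\right) - 4 = \left(3 - \sqrt{2} \sqrt{W}\right) - 4 = -1 - \sqrt{2} \sqrt{W}$)
$\left(B{\left(-3 \right)} - 220\right) \left(-484\right) = \left(\left(-1 - \sqrt{2} \sqrt{-3}\right) - 220\right) \left(-484\right) = \left(\left(-1 - \sqrt{2} i \sqrt{3}\right) - 220\right) \left(-484\right) = \left(\left(-1 - i \sqrt{6}\right) - 220\right) \left(-484\right) = \left(-221 - i \sqrt{6}\right) \left(-484\right) = 106964 + 484 i \sqrt{6}$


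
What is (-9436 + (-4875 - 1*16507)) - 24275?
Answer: -55093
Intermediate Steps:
(-9436 + (-4875 - 1*16507)) - 24275 = (-9436 + (-4875 - 16507)) - 24275 = (-9436 - 21382) - 24275 = -30818 - 24275 = -55093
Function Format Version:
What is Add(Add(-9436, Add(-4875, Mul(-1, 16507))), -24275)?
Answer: -55093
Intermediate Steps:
Add(Add(-9436, Add(-4875, Mul(-1, 16507))), -24275) = Add(Add(-9436, Add(-4875, -16507)), -24275) = Add(Add(-9436, -21382), -24275) = Add(-30818, -24275) = -55093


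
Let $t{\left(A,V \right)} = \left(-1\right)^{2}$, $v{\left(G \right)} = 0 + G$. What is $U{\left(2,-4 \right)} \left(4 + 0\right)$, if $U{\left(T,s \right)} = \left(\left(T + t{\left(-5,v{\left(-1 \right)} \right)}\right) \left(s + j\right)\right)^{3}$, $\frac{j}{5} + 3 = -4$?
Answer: $-6406452$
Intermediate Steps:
$v{\left(G \right)} = G$
$j = -35$ ($j = -15 + 5 \left(-4\right) = -15 - 20 = -35$)
$t{\left(A,V \right)} = 1$
$U{\left(T,s \right)} = \left(1 + T\right)^{3} \left(-35 + s\right)^{3}$ ($U{\left(T,s \right)} = \left(\left(T + 1\right) \left(s - 35\right)\right)^{3} = \left(\left(1 + T\right) \left(-35 + s\right)\right)^{3} = \left(1 + T\right)^{3} \left(-35 + s\right)^{3}$)
$U{\left(2,-4 \right)} \left(4 + 0\right) = \left(1 + 2\right)^{3} \left(-35 - 4\right)^{3} \left(4 + 0\right) = 3^{3} \left(-39\right)^{3} \cdot 4 = 27 \left(-59319\right) 4 = \left(-1601613\right) 4 = -6406452$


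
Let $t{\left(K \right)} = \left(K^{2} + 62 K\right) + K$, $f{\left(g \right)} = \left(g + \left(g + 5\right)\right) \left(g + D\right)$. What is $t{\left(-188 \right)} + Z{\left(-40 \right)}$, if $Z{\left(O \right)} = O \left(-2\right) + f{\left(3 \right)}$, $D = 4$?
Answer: $23657$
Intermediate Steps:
$f{\left(g \right)} = \left(4 + g\right) \left(5 + 2 g\right)$ ($f{\left(g \right)} = \left(g + \left(g + 5\right)\right) \left(g + 4\right) = \left(g + \left(5 + g\right)\right) \left(4 + g\right) = \left(5 + 2 g\right) \left(4 + g\right) = \left(4 + g\right) \left(5 + 2 g\right)$)
$t{\left(K \right)} = K^{2} + 63 K$
$Z{\left(O \right)} = 77 - 2 O$ ($Z{\left(O \right)} = O \left(-2\right) + \left(20 + 2 \cdot 3^{2} + 13 \cdot 3\right) = - 2 O + \left(20 + 2 \cdot 9 + 39\right) = - 2 O + \left(20 + 18 + 39\right) = - 2 O + 77 = 77 - 2 O$)
$t{\left(-188 \right)} + Z{\left(-40 \right)} = - 188 \left(63 - 188\right) + \left(77 - -80\right) = \left(-188\right) \left(-125\right) + \left(77 + 80\right) = 23500 + 157 = 23657$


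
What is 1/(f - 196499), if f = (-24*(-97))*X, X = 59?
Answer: -1/59147 ≈ -1.6907e-5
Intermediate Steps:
f = 137352 (f = -24*(-97)*59 = 2328*59 = 137352)
1/(f - 196499) = 1/(137352 - 196499) = 1/(-59147) = -1/59147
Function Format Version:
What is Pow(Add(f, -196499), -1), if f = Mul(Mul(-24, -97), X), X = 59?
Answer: Rational(-1, 59147) ≈ -1.6907e-5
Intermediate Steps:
f = 137352 (f = Mul(Mul(-24, -97), 59) = Mul(2328, 59) = 137352)
Pow(Add(f, -196499), -1) = Pow(Add(137352, -196499), -1) = Pow(-59147, -1) = Rational(-1, 59147)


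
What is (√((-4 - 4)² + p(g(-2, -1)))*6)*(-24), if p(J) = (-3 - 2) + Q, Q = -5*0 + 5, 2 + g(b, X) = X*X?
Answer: -1152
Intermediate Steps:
g(b, X) = -2 + X² (g(b, X) = -2 + X*X = -2 + X²)
Q = 5 (Q = 0 + 5 = 5)
p(J) = 0 (p(J) = (-3 - 2) + 5 = -5 + 5 = 0)
(√((-4 - 4)² + p(g(-2, -1)))*6)*(-24) = (√((-4 - 4)² + 0)*6)*(-24) = (√((-8)² + 0)*6)*(-24) = (√(64 + 0)*6)*(-24) = (√64*6)*(-24) = (8*6)*(-24) = 48*(-24) = -1152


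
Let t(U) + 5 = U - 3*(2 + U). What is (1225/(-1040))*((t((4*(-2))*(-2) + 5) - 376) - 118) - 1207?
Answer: -117041/208 ≈ -562.70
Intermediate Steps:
t(U) = -11 - 2*U (t(U) = -5 + (U - 3*(2 + U)) = -5 + (U + (-6 - 3*U)) = -5 + (-6 - 2*U) = -11 - 2*U)
(1225/(-1040))*((t((4*(-2))*(-2) + 5) - 376) - 118) - 1207 = (1225/(-1040))*(((-11 - 2*((4*(-2))*(-2) + 5)) - 376) - 118) - 1207 = (1225*(-1/1040))*(((-11 - 2*(-8*(-2) + 5)) - 376) - 118) - 1207 = -245*(((-11 - 2*(16 + 5)) - 376) - 118)/208 - 1207 = -245*(((-11 - 2*21) - 376) - 118)/208 - 1207 = -245*(((-11 - 42) - 376) - 118)/208 - 1207 = -245*((-53 - 376) - 118)/208 - 1207 = -245*(-429 - 118)/208 - 1207 = -245/208*(-547) - 1207 = 134015/208 - 1207 = -117041/208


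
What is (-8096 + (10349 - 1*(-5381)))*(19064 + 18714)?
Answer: 288397252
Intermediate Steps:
(-8096 + (10349 - 1*(-5381)))*(19064 + 18714) = (-8096 + (10349 + 5381))*37778 = (-8096 + 15730)*37778 = 7634*37778 = 288397252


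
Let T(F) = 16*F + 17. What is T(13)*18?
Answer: 4050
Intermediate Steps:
T(F) = 17 + 16*F
T(13)*18 = (17 + 16*13)*18 = (17 + 208)*18 = 225*18 = 4050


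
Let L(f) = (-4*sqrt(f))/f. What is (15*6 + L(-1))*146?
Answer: 13140 + 584*I ≈ 13140.0 + 584.0*I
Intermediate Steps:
L(f) = -4/sqrt(f)
(15*6 + L(-1))*146 = (15*6 - (-4)*I)*146 = (90 - (-4)*I)*146 = (90 + 4*I)*146 = 13140 + 584*I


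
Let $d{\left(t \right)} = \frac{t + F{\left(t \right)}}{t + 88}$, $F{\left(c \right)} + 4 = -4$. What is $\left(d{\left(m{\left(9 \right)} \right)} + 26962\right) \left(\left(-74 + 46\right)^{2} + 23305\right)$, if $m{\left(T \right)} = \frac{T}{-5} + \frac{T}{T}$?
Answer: $649485187$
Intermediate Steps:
$m{\left(T \right)} = 1 - \frac{T}{5}$ ($m{\left(T \right)} = T \left(- \frac{1}{5}\right) + 1 = - \frac{T}{5} + 1 = 1 - \frac{T}{5}$)
$F{\left(c \right)} = -8$ ($F{\left(c \right)} = -4 - 4 = -8$)
$d{\left(t \right)} = \frac{-8 + t}{88 + t}$ ($d{\left(t \right)} = \frac{t - 8}{t + 88} = \frac{-8 + t}{88 + t}$)
$\left(d{\left(m{\left(9 \right)} \right)} + 26962\right) \left(\left(-74 + 46\right)^{2} + 23305\right) = \left(\frac{-8 + \left(1 - \frac{9}{5}\right)}{88 + \left(1 - \frac{9}{5}\right)} + 26962\right) \left(\left(-74 + 46\right)^{2} + 23305\right) = \left(\frac{-8 + \left(1 - \frac{9}{5}\right)}{88 + \left(1 - \frac{9}{5}\right)} + 26962\right) \left(\left(-28\right)^{2} + 23305\right) = \left(\frac{-8 - \frac{4}{5}}{88 - \frac{4}{5}} + 26962\right) \left(784 + 23305\right) = \left(\frac{1}{\frac{436}{5}} \left(- \frac{44}{5}\right) + 26962\right) 24089 = \left(\frac{5}{436} \left(- \frac{44}{5}\right) + 26962\right) 24089 = \left(- \frac{11}{109} + 26962\right) 24089 = \frac{2938847}{109} \cdot 24089 = 649485187$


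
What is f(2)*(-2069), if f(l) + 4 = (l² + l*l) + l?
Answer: -12414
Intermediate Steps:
f(l) = -4 + l + 2*l² (f(l) = -4 + ((l² + l*l) + l) = -4 + ((l² + l²) + l) = -4 + (2*l² + l) = -4 + (l + 2*l²) = -4 + l + 2*l²)
f(2)*(-2069) = (-4 + 2 + 2*2²)*(-2069) = (-4 + 2 + 2*4)*(-2069) = (-4 + 2 + 8)*(-2069) = 6*(-2069) = -12414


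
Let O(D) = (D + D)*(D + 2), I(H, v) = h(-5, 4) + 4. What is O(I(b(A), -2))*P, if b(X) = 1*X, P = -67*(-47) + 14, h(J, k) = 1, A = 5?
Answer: 221410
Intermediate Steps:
P = 3163 (P = 3149 + 14 = 3163)
b(X) = X
I(H, v) = 5 (I(H, v) = 1 + 4 = 5)
O(D) = 2*D*(2 + D) (O(D) = (2*D)*(2 + D) = 2*D*(2 + D))
O(I(b(A), -2))*P = (2*5*(2 + 5))*3163 = (2*5*7)*3163 = 70*3163 = 221410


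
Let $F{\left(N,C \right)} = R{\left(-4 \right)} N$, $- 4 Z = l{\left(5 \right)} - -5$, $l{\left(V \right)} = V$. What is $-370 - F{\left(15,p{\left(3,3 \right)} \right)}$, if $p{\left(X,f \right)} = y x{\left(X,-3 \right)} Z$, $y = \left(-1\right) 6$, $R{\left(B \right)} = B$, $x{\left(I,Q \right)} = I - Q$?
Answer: $-310$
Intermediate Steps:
$y = -6$
$Z = - \frac{5}{2}$ ($Z = - \frac{5 - -5}{4} = - \frac{5 + 5}{4} = \left(- \frac{1}{4}\right) 10 = - \frac{5}{2} \approx -2.5$)
$p{\left(X,f \right)} = 45 + 15 X$ ($p{\left(X,f \right)} = - 6 \left(X - -3\right) \left(- \frac{5}{2}\right) = - 6 \left(X + 3\right) \left(- \frac{5}{2}\right) = - 6 \left(3 + X\right) \left(- \frac{5}{2}\right) = \left(-18 - 6 X\right) \left(- \frac{5}{2}\right) = 45 + 15 X$)
$F{\left(N,C \right)} = - 4 N$
$-370 - F{\left(15,p{\left(3,3 \right)} \right)} = -370 - \left(-4\right) 15 = -370 - -60 = -370 + 60 = -310$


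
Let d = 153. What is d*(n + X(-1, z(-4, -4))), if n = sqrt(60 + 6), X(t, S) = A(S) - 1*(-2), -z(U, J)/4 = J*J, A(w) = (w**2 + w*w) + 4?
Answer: 1254294 + 153*sqrt(66) ≈ 1.2555e+6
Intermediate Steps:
A(w) = 4 + 2*w**2 (A(w) = (w**2 + w**2) + 4 = 2*w**2 + 4 = 4 + 2*w**2)
z(U, J) = -4*J**2 (z(U, J) = -4*J*J = -4*J**2)
X(t, S) = 6 + 2*S**2 (X(t, S) = (4 + 2*S**2) - 1*(-2) = (4 + 2*S**2) + 2 = 6 + 2*S**2)
n = sqrt(66) ≈ 8.1240
d*(n + X(-1, z(-4, -4))) = 153*(sqrt(66) + (6 + 2*(-4*(-4)**2)**2)) = 153*(sqrt(66) + (6 + 2*(-4*16)**2)) = 153*(sqrt(66) + (6 + 2*(-64)**2)) = 153*(sqrt(66) + (6 + 2*4096)) = 153*(sqrt(66) + (6 + 8192)) = 153*(sqrt(66) + 8198) = 153*(8198 + sqrt(66)) = 1254294 + 153*sqrt(66)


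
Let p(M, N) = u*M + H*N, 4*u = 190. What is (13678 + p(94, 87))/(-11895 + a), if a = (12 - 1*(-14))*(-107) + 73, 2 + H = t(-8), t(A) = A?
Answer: -17273/14604 ≈ -1.1828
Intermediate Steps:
H = -10 (H = -2 - 8 = -10)
u = 95/2 (u = (1/4)*190 = 95/2 ≈ 47.500)
p(M, N) = -10*N + 95*M/2 (p(M, N) = 95*M/2 - 10*N = -10*N + 95*M/2)
a = -2709 (a = (12 + 14)*(-107) + 73 = 26*(-107) + 73 = -2782 + 73 = -2709)
(13678 + p(94, 87))/(-11895 + a) = (13678 + (-10*87 + (95/2)*94))/(-11895 - 2709) = (13678 + (-870 + 4465))/(-14604) = (13678 + 3595)*(-1/14604) = 17273*(-1/14604) = -17273/14604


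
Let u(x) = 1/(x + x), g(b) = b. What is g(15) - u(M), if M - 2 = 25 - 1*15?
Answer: 359/24 ≈ 14.958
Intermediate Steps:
M = 12 (M = 2 + (25 - 1*15) = 2 + (25 - 15) = 2 + 10 = 12)
u(x) = 1/(2*x)
g(15) - u(M) = 15 - 1/(2*12) = 15 - 1*1/24 = 15 - 1/24 = 359/24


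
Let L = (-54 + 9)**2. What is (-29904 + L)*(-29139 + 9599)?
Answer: 544755660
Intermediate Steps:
L = 2025 (L = (-45)**2 = 2025)
(-29904 + L)*(-29139 + 9599) = (-29904 + 2025)*(-29139 + 9599) = -27879*(-19540) = 544755660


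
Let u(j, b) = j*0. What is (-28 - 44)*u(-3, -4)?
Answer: 0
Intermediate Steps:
u(j, b) = 0
(-28 - 44)*u(-3, -4) = (-28 - 44)*0 = -72*0 = 0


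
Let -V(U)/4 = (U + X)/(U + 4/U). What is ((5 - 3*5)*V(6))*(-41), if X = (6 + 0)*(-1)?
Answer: 0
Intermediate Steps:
X = -6 (X = 6*(-1) = -6)
V(U) = -4*(-6 + U)/(U + 4/U) (V(U) = -4*(U - 6)/(U + 4/U) = -4*(-6 + U)/(U + 4/U))
((5 - 3*5)*V(6))*(-41) = ((5 - 3*5)*(4*6*(6 - 1*6)/(4 + 6²)))*(-41) = ((5 - 15)*(4*6*(6 - 6)/(4 + 36)))*(-41) = -40*6*0/40*(-41) = -10*0*(-41) = 0*(-41) = 0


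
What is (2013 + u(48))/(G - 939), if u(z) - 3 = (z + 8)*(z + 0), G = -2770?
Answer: -4704/3709 ≈ -1.2683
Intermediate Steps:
u(z) = 3 + z*(8 + z) (u(z) = 3 + (z + 8)*(z + 0) = 3 + (8 + z)*z = 3 + z*(8 + z))
(2013 + u(48))/(G - 939) = (2013 + (3 + 48² + 8*48))/(-2770 - 939) = (2013 + (3 + 2304 + 384))/(-3709) = (2013 + 2691)*(-1/3709) = 4704*(-1/3709) = -4704/3709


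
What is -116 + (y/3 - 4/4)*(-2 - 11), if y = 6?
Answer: -129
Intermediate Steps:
-116 + (y/3 - 4/4)*(-2 - 11) = -116 + (6/3 - 4/4)*(-2 - 11) = -116 + (6*(⅓) - 4*¼)*(-13) = -116 + (2 - 1)*(-13) = -116 + 1*(-13) = -116 - 13 = -129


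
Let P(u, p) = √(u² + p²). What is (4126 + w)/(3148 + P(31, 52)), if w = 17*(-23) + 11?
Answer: 11792408/9906239 - 3746*√3665/9906239 ≈ 1.1675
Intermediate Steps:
w = -380 (w = -391 + 11 = -380)
P(u, p) = √(p² + u²)
(4126 + w)/(3148 + P(31, 52)) = (4126 - 380)/(3148 + √(52² + 31²)) = 3746/(3148 + √(2704 + 961)) = 3746/(3148 + √3665)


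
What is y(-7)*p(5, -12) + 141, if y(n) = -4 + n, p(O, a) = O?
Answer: 86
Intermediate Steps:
y(-7)*p(5, -12) + 141 = (-4 - 7)*5 + 141 = -11*5 + 141 = -55 + 141 = 86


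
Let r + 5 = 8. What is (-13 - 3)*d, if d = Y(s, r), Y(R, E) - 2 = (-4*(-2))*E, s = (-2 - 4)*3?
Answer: -416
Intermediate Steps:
s = -18 (s = -6*3 = -18)
r = 3 (r = -5 + 8 = 3)
Y(R, E) = 2 + 8*E (Y(R, E) = 2 + (-4*(-2))*E = 2 + 8*E)
d = 26 (d = 2 + 8*3 = 2 + 24 = 26)
(-13 - 3)*d = (-13 - 3)*26 = -16*26 = -416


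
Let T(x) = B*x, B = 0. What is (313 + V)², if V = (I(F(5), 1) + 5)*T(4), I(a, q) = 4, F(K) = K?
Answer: 97969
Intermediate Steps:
T(x) = 0 (T(x) = 0*x = 0)
V = 0 (V = (4 + 5)*0 = 9*0 = 0)
(313 + V)² = (313 + 0)² = 313² = 97969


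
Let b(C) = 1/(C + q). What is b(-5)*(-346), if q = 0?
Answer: 346/5 ≈ 69.200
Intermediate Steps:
b(C) = 1/C (b(C) = 1/(C + 0) = 1/C)
b(-5)*(-346) = -346/(-5) = -1/5*(-346) = 346/5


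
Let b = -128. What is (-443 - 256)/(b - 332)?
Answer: 699/460 ≈ 1.5196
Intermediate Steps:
(-443 - 256)/(b - 332) = (-443 - 256)/(-128 - 332) = -699/(-460) = -699*(-1/460) = 699/460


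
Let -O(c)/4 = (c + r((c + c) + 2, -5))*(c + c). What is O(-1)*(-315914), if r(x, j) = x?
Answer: 2527312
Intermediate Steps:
O(c) = -8*c*(2 + 3*c) (O(c) = -4*(c + ((c + c) + 2))*(c + c) = -4*(c + (2*c + 2))*2*c = -4*(c + (2 + 2*c))*2*c = -4*(2 + 3*c)*2*c = -8*c*(2 + 3*c))
O(-1)*(-315914) = -8*(-1)*(2 + 3*(-1))*(-315914) = -8*(-1)*(2 - 3)*(-315914) = -8*(-1)*(-1)*(-315914) = -8*(-315914) = 2527312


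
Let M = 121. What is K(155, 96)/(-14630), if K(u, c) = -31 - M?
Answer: 4/385 ≈ 0.010390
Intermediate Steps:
K(u, c) = -152 (K(u, c) = -31 - 1*121 = -31 - 121 = -152)
K(155, 96)/(-14630) = -152/(-14630) = -152*(-1/14630) = 4/385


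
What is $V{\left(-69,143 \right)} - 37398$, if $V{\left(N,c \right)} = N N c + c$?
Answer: $643568$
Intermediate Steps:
$V{\left(N,c \right)} = c + c N^{2}$ ($V{\left(N,c \right)} = N^{2} c + c = c N^{2} + c = c + c N^{2}$)
$V{\left(-69,143 \right)} - 37398 = 143 \left(1 + \left(-69\right)^{2}\right) - 37398 = 143 \left(1 + 4761\right) - 37398 = 143 \cdot 4762 - 37398 = 680966 - 37398 = 643568$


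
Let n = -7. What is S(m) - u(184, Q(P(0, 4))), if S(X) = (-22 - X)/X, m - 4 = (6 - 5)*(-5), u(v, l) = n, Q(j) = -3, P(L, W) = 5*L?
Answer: 28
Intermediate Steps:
u(v, l) = -7
m = -1 (m = 4 + (6 - 5)*(-5) = 4 + 1*(-5) = 4 - 5 = -1)
S(X) = (-22 - X)/X
S(m) - u(184, Q(P(0, 4))) = (-22 - 1*(-1))/(-1) - 1*(-7) = -(-22 + 1) + 7 = -1*(-21) + 7 = 21 + 7 = 28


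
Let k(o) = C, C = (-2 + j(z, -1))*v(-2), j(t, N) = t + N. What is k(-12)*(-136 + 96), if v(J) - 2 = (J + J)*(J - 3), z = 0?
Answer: 2640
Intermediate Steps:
j(t, N) = N + t
v(J) = 2 + 2*J*(-3 + J) (v(J) = 2 + (J + J)*(J - 3) = 2 + (2*J)*(-3 + J) = 2 + 2*J*(-3 + J))
C = -66 (C = (-2 + (-1 + 0))*(2 - 6*(-2) + 2*(-2)**2) = (-2 - 1)*(2 + 12 + 2*4) = -3*(2 + 12 + 8) = -3*22 = -66)
k(o) = -66
k(-12)*(-136 + 96) = -66*(-136 + 96) = -66*(-40) = 2640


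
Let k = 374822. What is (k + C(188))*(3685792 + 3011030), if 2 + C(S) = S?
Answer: 2511361824576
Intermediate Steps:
C(S) = -2 + S
(k + C(188))*(3685792 + 3011030) = (374822 + (-2 + 188))*(3685792 + 3011030) = (374822 + 186)*6696822 = 375008*6696822 = 2511361824576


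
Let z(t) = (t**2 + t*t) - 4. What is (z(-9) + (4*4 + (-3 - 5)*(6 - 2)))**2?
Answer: 20164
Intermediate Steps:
z(t) = -4 + 2*t**2 (z(t) = (t**2 + t**2) - 4 = 2*t**2 - 4 = -4 + 2*t**2)
(z(-9) + (4*4 + (-3 - 5)*(6 - 2)))**2 = ((-4 + 2*(-9)**2) + (4*4 + (-3 - 5)*(6 - 2)))**2 = ((-4 + 2*81) + (16 - 8*4))**2 = ((-4 + 162) + (16 - 32))**2 = (158 - 16)**2 = 142**2 = 20164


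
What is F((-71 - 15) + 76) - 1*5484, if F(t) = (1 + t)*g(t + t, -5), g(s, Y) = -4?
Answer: -5448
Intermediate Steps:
F(t) = -4 - 4*t (F(t) = (1 + t)*(-4) = -4 - 4*t)
F((-71 - 15) + 76) - 1*5484 = (-4 - 4*((-71 - 15) + 76)) - 1*5484 = (-4 - 4*(-86 + 76)) - 5484 = (-4 - 4*(-10)) - 5484 = (-4 + 40) - 5484 = 36 - 5484 = -5448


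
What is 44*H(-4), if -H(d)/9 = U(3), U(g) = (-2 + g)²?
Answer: -396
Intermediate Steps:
H(d) = -9 (H(d) = -9*(-2 + 3)² = -9*1² = -9*1 = -9)
44*H(-4) = 44*(-9) = -396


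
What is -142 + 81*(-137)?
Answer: -11239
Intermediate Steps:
-142 + 81*(-137) = -142 - 11097 = -11239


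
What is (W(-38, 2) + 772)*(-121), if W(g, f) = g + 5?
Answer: -89419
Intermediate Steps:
W(g, f) = 5 + g
(W(-38, 2) + 772)*(-121) = ((5 - 38) + 772)*(-121) = (-33 + 772)*(-121) = 739*(-121) = -89419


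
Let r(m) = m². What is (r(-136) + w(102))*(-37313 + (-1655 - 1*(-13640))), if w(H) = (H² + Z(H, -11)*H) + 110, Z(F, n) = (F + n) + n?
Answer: -941441760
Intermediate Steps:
Z(F, n) = F + 2*n
w(H) = 110 + H² + H*(-22 + H) (w(H) = (H² + (H + 2*(-11))*H) + 110 = (H² + (H - 22)*H) + 110 = (H² + (-22 + H)*H) + 110 = (H² + H*(-22 + H)) + 110 = 110 + H² + H*(-22 + H))
(r(-136) + w(102))*(-37313 + (-1655 - 1*(-13640))) = ((-136)² + (110 + 102² + 102*(-22 + 102)))*(-37313 + (-1655 - 1*(-13640))) = (18496 + (110 + 10404 + 102*80))*(-37313 + (-1655 + 13640)) = (18496 + (110 + 10404 + 8160))*(-37313 + 11985) = (18496 + 18674)*(-25328) = 37170*(-25328) = -941441760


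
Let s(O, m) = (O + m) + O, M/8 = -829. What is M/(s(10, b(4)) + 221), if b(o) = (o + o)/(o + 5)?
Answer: -59688/2177 ≈ -27.418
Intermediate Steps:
M = -6632 (M = 8*(-829) = -6632)
b(o) = 2*o/(5 + o) (b(o) = (2*o)/(5 + o) = 2*o/(5 + o))
s(O, m) = m + 2*O
M/(s(10, b(4)) + 221) = -6632/((2*4/(5 + 4) + 2*10) + 221) = -6632/((2*4/9 + 20) + 221) = -6632/((2*4*(1/9) + 20) + 221) = -6632/((8/9 + 20) + 221) = -6632/(188/9 + 221) = -6632/2177/9 = -6632*9/2177 = -59688/2177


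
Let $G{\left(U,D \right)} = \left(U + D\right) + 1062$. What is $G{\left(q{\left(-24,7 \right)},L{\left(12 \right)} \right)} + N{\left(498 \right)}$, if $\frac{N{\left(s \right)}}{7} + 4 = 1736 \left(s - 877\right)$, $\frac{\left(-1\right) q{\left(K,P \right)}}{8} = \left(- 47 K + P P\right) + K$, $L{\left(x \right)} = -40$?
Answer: $-4613838$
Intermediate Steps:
$q{\left(K,P \right)} = - 8 P^{2} + 368 K$ ($q{\left(K,P \right)} = - 8 \left(\left(- 47 K + P P\right) + K\right) = - 8 \left(\left(- 47 K + P^{2}\right) + K\right) = - 8 \left(\left(P^{2} - 47 K\right) + K\right) = - 8 \left(P^{2} - 46 K\right) = - 8 P^{2} + 368 K$)
$N{\left(s \right)} = -10657332 + 12152 s$ ($N{\left(s \right)} = -28 + 7 \cdot 1736 \left(s - 877\right) = -28 + 7 \cdot 1736 \left(-877 + s\right) = -28 + 7 \left(-1522472 + 1736 s\right) = -28 + \left(-10657304 + 12152 s\right) = -10657332 + 12152 s$)
$G{\left(U,D \right)} = 1062 + D + U$ ($G{\left(U,D \right)} = \left(D + U\right) + 1062 = 1062 + D + U$)
$G{\left(q{\left(-24,7 \right)},L{\left(12 \right)} \right)} + N{\left(498 \right)} = \left(1062 - 40 - \left(8832 + 8 \cdot 7^{2}\right)\right) + \left(-10657332 + 12152 \cdot 498\right) = \left(1062 - 40 - 9224\right) + \left(-10657332 + 6051696\right) = \left(1062 - 40 - 9224\right) - 4605636 = -8202 - 4605636 = -4613838$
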